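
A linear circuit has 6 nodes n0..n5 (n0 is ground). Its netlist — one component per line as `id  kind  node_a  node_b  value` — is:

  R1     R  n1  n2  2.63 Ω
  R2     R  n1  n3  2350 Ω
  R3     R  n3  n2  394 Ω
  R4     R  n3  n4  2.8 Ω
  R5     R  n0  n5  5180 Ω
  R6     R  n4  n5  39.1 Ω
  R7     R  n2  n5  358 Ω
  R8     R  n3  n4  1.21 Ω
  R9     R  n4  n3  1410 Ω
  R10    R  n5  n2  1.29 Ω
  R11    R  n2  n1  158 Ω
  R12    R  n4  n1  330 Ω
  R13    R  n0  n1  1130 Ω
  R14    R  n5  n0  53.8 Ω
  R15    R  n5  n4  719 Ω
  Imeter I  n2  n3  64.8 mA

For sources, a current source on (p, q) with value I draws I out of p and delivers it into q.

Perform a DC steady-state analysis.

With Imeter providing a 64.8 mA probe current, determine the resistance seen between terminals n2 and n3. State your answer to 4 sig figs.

Apply KCL at each of the 5 non-ground nodes and solve the resulting linear system.
Node n1: branches {R1, R2, R11, R12, R13} → V_1 = -0.04730
Node n2: branches {R1, R3, R7, R10, R11, Imeter} → V_2 = -0.06535
Node n3: branches {R2, R3, R4, R8, R9, Imeter} → V_3 = 2.003
Node n4: branches {R4, R6, R8, R9, R12, R15} → V_4 = 1.953
Node n5: branches {R5, R6, R7, R10, R14, R15} → V_5 = 0.002229

R_eq = 31.92 Ω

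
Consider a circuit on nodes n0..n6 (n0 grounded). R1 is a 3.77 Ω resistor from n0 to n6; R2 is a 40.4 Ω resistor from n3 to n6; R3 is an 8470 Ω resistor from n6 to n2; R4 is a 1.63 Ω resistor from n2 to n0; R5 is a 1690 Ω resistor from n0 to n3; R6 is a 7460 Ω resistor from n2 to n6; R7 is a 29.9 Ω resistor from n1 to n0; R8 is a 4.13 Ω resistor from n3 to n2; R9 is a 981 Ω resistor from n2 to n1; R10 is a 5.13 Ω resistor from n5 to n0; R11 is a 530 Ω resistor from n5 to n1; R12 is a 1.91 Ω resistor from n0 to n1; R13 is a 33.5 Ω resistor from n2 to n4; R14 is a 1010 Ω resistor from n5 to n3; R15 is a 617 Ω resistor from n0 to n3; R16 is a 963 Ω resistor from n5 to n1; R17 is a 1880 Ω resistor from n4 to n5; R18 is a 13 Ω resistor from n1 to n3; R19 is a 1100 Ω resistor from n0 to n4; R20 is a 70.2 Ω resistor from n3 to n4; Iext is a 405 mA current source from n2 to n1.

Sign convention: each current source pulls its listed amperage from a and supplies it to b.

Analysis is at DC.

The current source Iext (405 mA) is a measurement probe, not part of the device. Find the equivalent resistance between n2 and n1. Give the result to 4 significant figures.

R_eq = 2.822 Ω

Apply KCL at each of the 6 non-ground nodes and solve the resulting linear system.
Node n1: branches {R7, R9, R11, R12, R16, R18, Iext} → V_1 = 0.6038
Node n2: branches {R3, R4, R6, R8, R9, R13, Iext} → V_2 = -0.5392
Node n3: branches {R2, R5, R8, R14, R15, R18, R20} → V_3 = -0.2514
Node n4: branches {R13, R17, R19, R20} → V_4 = -0.4320
Node n5: branches {R10, R11, R14, R16, R17} → V_5 = 0.006458
Node n6: branches {R1, R2, R3, R6} → V_6 = -0.02190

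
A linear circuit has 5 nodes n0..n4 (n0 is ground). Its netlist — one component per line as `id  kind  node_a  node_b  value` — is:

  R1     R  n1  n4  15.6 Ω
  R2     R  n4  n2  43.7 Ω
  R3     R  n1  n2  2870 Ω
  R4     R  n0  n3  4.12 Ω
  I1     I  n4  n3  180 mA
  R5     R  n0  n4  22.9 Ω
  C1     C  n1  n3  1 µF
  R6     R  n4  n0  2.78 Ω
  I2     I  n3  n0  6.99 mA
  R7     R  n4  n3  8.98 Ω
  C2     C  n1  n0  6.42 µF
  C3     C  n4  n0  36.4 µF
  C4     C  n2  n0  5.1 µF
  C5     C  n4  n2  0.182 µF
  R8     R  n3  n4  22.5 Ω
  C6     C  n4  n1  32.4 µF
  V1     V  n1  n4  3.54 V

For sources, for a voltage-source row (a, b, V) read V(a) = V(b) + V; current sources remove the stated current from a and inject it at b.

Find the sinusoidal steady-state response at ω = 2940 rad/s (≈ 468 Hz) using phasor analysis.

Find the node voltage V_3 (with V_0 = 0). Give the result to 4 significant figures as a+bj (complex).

0.3390-0.008621j V

Element admittances at ω=2940 rad/s:
  Y(R1) = 0.06410+0.000j S between n1,n4
  Y(R2) = 0.02288+0.000j S between n4,n2
  Y(R3) = 0.0003484+0.000j S between n1,n2
  Y(R4) = 0.2427+0.000j S between n0,n3
  I1: injects 0.18 A into n3 (from n4)
  Y(R5) = 0.04367+0.000j S between n0,n4
  Y(C1) = 0.000+0.002940j S between n1,n3
  Y(R6) = 0.3597+0.000j S between n4,n0
  I2: injects 0.00699 A into n0 (from n3)
  Y(R7) = 0.1114+0.000j S between n4,n3
  Y(C2) = 0.000+0.01887j S between n1,n0
  Y(C3) = 0.000+0.1070j S between n4,n0
  Y(C4) = 0.000+0.01499j S between n2,n0
  Y(C5) = 0.000+0.0005351j S between n4,n2
  Y(R8) = 0.04444+0.000j S between n3,n4
  Y(C6) = 0.000+0.09526j S between n4,n1
  V1: constraint V(n1)−V(n4) = 3.54
Assemble and solve the 5×5 MNA system:
  V(n1)=3.295-0.07784j  V(n2)=-0.1696+0.02992j  V(n3)=0.3390-0.008621j  V(n4)=-0.2445-0.07784j
  i(V1)=-0.2298-0.4081j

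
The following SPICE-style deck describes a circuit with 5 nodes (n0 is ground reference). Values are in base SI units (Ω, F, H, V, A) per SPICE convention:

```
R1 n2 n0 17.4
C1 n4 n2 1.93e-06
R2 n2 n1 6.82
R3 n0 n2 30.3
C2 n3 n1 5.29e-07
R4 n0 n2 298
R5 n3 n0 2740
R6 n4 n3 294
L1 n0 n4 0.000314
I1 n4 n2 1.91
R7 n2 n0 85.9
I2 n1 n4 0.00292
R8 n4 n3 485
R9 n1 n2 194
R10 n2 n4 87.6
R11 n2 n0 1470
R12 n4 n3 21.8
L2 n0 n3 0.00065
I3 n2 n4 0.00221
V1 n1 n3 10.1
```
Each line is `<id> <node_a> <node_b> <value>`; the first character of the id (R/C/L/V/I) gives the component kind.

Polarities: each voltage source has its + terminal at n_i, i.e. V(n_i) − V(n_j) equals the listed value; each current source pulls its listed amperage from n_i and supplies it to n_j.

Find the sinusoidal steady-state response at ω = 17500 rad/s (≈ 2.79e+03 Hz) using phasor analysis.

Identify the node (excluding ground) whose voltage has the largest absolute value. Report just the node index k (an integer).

Apply KCL at each of the 4 non-ground nodes and solve the resulting linear system.
Node n1: branches {R2, C2, I2, R9, V1} → V_1 = 14.22-3.635j
Node n2: branches {R1, C1, R2, R3, R4, I1, R7, R9, R10, R11, I3} → V_2 = 15.17-4.858j
Node n3: branches {C2, R5, R6, R8, R12, L2, V1} → V_3 = 4.122-3.635j
Node n4: branches {C1, R6, L1, I1, I2, R8, R10, R12, I3} → V_4 = -4.832-7.103j
Source currents: i(V1)=0.1416-0.2791j

2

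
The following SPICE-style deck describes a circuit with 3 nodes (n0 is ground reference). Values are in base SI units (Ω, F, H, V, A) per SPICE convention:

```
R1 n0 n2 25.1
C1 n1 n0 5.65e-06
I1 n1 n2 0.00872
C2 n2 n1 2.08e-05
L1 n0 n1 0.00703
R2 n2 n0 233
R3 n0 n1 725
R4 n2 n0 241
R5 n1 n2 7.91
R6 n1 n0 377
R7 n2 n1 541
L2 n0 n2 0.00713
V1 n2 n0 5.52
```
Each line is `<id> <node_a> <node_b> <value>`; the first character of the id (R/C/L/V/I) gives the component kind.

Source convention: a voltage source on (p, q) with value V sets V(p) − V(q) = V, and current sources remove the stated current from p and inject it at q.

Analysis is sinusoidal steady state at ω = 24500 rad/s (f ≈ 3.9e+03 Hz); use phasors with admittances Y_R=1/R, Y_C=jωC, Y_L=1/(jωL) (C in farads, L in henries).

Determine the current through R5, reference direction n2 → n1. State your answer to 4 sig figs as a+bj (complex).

MNA unknowns: 2 node voltages V₁..V_2 plus 1 source current (V1)
R1: Y=0.03984+0.000j on G[0,2]
C1: Y=0.000+0.1384j on G[1,0]
I1: z[1]−=0.00872, z[2]+=0.00872
C2: Y=0.000+0.5096j on G[2,1]
L1: Y=0.000-0.005806j on G[0,1]
R2: Y=0.004292+0.000j on G[2,0]
R3: Y=0.001379+0.000j on G[0,1]
R4: Y=0.004149+0.000j on G[2,0]
R5: Y=0.1264+0.000j on G[1,2]
R6: Y=0.002653+0.000j on G[1,0]
R7: Y=0.001848+0.000j on G[2,1]
L2: Y=0.000-0.005725j on G[0,2]
V1: row V2−V0=5.52, i_V1 at 2,0
solve → V1=4.417-0.1790j, V2=5.520+0.000j
aux → i_V1=-0.3081-0.5535j

0.1394+0.02263j A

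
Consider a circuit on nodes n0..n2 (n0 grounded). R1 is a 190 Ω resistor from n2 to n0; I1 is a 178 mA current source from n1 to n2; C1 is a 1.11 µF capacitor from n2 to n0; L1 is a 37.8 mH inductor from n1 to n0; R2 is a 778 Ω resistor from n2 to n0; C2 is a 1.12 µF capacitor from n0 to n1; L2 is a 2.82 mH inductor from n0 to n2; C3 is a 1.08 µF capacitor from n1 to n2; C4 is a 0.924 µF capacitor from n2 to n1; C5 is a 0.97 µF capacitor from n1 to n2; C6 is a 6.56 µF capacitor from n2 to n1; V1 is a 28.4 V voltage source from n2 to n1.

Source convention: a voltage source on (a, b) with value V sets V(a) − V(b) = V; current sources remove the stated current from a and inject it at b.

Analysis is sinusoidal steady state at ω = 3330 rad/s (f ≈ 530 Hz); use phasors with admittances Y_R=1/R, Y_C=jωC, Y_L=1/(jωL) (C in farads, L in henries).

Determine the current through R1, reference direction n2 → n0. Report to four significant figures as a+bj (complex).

0.005866-0.0003589j A

MNA unknowns: 2 node voltages V₁..V_2 plus 1 source current (V1)
R1: Y=0.005263+0.000j on G[2,0]
I1: z[1]−=0.178, z[2]+=0.178
C1: Y=0.000+0.003696j on G[2,0]
L1: Y=0.000-0.007944j on G[1,0]
R2: Y=0.001285+0.000j on G[2,0]
C2: Y=0.000+0.003730j on G[0,1]
L2: Y=0.000-0.1065j on G[0,2]
C3: Y=0.000+0.003596j on G[1,2]
C4: Y=0.000+0.003077j on G[2,1]
C5: Y=0.000+0.003230j on G[1,2]
C6: Y=0.000+0.02184j on G[2,1]
V1: row V2−V1=28.4, i_V1 at 2,1
solve → V1=-27.29-0.06820j, V2=1.114-0.06820j
aux → i_V1=0.1777-0.7866j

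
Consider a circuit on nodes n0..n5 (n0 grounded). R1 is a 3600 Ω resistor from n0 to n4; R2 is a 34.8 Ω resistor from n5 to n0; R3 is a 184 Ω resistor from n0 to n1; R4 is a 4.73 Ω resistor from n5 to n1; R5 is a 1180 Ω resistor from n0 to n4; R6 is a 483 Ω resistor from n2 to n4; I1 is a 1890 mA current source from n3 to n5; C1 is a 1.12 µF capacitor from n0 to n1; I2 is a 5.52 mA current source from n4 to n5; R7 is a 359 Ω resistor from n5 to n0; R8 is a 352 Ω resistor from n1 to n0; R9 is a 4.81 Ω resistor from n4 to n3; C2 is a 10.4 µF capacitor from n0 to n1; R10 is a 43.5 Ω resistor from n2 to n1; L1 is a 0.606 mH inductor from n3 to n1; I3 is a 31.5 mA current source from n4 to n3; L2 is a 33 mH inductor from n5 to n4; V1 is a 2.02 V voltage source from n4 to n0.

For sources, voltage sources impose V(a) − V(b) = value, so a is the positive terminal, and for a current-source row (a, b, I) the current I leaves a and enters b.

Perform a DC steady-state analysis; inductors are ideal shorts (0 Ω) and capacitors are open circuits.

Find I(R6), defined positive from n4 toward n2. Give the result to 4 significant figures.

0.008293 A

MNA unknowns: 5 node voltages V₁..V_5 plus 3 source currents (L1, L2, V1)
R1: Y=0.0002778 on G[0,4]
R2: Y=0.02874 on G[5,0]
R3: Y=0.005435 on G[0,1]
R4: Y=0.2114 on G[5,1]
R5: Y=0.0008475 on G[0,4]
R6: Y=0.002070 on G[2,4]
I1: z[3]−=1.89, z[5]+=1.89
C1: Y=0.000 on G[0,1]
I2: z[4]−=0.00552, z[5]+=0.00552
R7: Y=0.002786 on G[5,0]
R8: Y=0.002841 on G[1,0]
R9: Y=0.2079 on G[4,3]
C2: Y=0.000 on G[0,1]
R10: Y=0.02299 on G[2,1]
L1: row V3−V1=0, i_L1 at 3,1
I3: z[4]−=0.0315, z[3]+=0.0315
L2: row V5−V4=0, i_L2 at 5,4
V1: row V4−V0=2.02, i_V1 at 4,0
solve → V1=-2.346, V2=-1.985, V3=-2.346, V4=2.020, V5=2.020
aux → i_L1=-0.9508, i_L2=0.9088, i_V1=-0.04653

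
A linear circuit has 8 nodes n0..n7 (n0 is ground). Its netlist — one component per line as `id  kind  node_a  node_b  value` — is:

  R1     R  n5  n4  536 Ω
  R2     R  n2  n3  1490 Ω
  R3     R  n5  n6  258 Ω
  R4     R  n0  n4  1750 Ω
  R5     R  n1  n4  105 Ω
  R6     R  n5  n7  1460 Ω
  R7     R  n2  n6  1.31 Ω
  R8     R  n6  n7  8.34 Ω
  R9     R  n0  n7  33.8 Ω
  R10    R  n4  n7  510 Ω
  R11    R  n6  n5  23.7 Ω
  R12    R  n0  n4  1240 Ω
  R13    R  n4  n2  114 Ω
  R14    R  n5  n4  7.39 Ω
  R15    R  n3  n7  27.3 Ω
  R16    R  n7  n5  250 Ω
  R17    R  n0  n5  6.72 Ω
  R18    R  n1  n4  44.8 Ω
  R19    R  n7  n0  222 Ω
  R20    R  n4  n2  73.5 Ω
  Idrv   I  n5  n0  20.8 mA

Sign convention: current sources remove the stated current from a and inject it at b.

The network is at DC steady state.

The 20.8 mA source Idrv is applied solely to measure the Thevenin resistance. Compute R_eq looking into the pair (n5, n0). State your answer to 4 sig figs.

Apply KCL at each of the 7 non-ground nodes and solve the resulting linear system.
Node n1: branches {R5, R18} → V_1 = -0.1162
Node n2: branches {R2, R7, R13, R20} → V_2 = -0.08990
Node n3: branches {R2, R15} → V_3 = -0.07193
Node n4: branches {R1, R4, R5, R10, R12, R13, R14, R18, R20} → V_4 = -0.1162
Node n5: branches {R1, R3, R6, R11, R14, R16, R17, Idrv} → V_5 = -0.1223
Node n6: branches {R3, R7, R8, R11} → V_6 = -0.08915
Node n7: branches {R6, R8, R9, R10, R15, R16, R19} → V_7 = -0.07160

R_eq = 5.880 Ω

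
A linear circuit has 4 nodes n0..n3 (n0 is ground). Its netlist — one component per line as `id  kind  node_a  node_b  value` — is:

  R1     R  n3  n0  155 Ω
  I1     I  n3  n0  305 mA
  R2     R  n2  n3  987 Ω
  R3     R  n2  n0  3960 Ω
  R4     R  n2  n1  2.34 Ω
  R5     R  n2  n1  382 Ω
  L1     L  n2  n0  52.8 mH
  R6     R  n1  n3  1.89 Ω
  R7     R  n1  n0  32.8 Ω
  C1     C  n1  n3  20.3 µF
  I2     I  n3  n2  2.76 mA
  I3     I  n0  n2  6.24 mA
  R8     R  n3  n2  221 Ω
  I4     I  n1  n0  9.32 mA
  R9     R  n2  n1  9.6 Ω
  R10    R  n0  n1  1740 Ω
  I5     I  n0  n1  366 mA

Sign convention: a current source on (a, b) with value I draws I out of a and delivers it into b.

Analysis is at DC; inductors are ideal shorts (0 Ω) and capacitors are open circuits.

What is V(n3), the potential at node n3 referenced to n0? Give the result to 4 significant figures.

-0.4743 V

MNA unknowns: 3 node voltages V₁..V_3 plus 1 source current (L1)
R1: Y=0.006452 on G[3,0]
I1: z[3]−=0.305, z[0]+=0.305
R2: Y=0.001013 on G[2,3]
R3: Y=0.0002525 on G[2,0]
R4: Y=0.4274 on G[2,1]
R5: Y=0.002618 on G[2,1]
L1: row V2−V0=0, i_L1 at 2,0
R6: Y=0.5291 on G[1,3]
R7: Y=0.03049 on G[1,0]
C1: Y=0.000 on G[1,3]
I2: z[3]−=0.00276, z[2]+=0.00276
I3: z[0]−=0.00624, z[2]+=0.00624
R8: Y=0.004525 on G[3,2]
I4: z[1]−=0.00932, z[0]+=0.00932
R9: Y=0.1042 on G[2,1]
R10: Y=0.0005747 on G[0,1]
I5: z[0]−=0.366, z[1]+=0.366
solve → V1=0.09662, V2=0.000, V3=-0.4743
aux → i_L1=0.05798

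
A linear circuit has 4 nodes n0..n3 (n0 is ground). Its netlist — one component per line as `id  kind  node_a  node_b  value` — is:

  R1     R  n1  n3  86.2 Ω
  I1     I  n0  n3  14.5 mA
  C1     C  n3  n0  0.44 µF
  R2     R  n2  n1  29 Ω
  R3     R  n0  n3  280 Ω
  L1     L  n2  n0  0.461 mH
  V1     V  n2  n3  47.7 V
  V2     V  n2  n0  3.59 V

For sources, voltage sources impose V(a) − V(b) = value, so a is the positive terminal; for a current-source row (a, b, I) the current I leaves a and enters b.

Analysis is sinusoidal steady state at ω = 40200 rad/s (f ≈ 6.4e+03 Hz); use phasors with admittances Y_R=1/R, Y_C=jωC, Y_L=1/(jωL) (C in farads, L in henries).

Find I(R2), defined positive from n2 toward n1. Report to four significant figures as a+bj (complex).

0.4141+0.000j A

Element admittances at ω=40200 rad/s:
  Y(R1) = 0.01160+0.000j S between n1,n3
  I1: injects 0.0145 A into n3 (from n0)
  Y(C1) = 0.000+0.01769j S between n3,n0
  Y(R2) = 0.03448+0.000j S between n2,n1
  Y(R3) = 0.003571+0.000j S between n0,n3
  Y(L1) = 0.000-0.05396j S between n2,n0
  V1: constraint V(n2)−V(n3) = 47.7
  V2: constraint V(n2)−V(n0) = 3.59
Assemble and solve the 5×5 MNA system:
  V(n1)=-8.418+0.000j  V(n2)=3.590+0.000j  V(n3)=-44.11+0.000j
  i(V1)=-0.5861-0.7802j  i(V2)=0.1720+0.9739j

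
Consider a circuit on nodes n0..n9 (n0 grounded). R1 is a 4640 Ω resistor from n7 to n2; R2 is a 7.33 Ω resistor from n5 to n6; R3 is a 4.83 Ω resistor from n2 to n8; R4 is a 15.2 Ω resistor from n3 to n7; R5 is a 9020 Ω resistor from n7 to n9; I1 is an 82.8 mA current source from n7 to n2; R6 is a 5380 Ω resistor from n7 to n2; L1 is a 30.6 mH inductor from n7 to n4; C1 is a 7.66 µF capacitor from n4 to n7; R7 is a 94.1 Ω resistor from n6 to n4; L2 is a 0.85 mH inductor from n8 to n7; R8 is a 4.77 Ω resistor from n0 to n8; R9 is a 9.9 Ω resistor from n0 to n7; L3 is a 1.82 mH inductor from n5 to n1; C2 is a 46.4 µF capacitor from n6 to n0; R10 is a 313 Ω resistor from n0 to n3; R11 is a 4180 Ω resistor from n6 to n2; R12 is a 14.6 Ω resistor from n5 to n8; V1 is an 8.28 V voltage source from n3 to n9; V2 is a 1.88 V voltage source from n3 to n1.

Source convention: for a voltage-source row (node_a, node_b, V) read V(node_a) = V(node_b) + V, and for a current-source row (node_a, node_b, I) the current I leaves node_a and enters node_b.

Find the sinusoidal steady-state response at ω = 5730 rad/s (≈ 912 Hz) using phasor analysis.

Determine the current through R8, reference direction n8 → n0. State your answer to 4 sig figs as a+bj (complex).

0.02363+0.004547j A

Element admittances at ω=5730 rad/s:
  Y(R1) = 0.0002155+0.000j S between n7,n2
  Y(R2) = 0.1364+0.000j S between n5,n6
  Y(R3) = 0.2070+0.000j S between n2,n8
  Y(R4) = 0.06579+0.000j S between n3,n7
  Y(R5) = 0.0001109+0.000j S between n7,n9
  I1: injects 0.0828 A into n2 (from n7)
  Y(R6) = 0.0001859+0.000j S between n7,n2
  Y(L1) = 0.000-0.005703j S between n7,n4
  Y(C1) = 0.000+0.04389j S between n4,n7
  Y(R7) = 0.01063+0.000j S between n6,n4
  Y(L2) = 0.000-0.2053j S between n8,n7
  Y(R8) = 0.2096+0.000j S between n0,n8
  Y(R9) = 0.1010+0.000j S between n0,n7
  Y(L3) = 0.000-0.09589j S between n5,n1
  Y(C2) = 0.000+0.2659j S between n6,n0
  Y(R10) = 0.003195+0.000j S between n0,n3
  Y(R11) = 0.0002392+0.000j S between n6,n2
  Y(R12) = 0.06849+0.000j S between n5,n8
  V1: constraint V(n3)−V(n9) = 8.28
  V2: constraint V(n3)−V(n1) = 1.88
Assemble and solve the 11×11 MNA system:
  V(n1)=-0.6063-0.5326j  V(n2)=0.5115+0.02158j  V(n3)=1.274-0.5326j  V(n4)=0.2359-0.06937j  V(n5)=-0.3083+0.2590j  V(n6)=0.03671+0.1686j  V(n7)=0.1696-0.1248j  V(n8)=0.1127+0.02169j  V(n9)=-7.006-0.5326j
  i(V1)=-0.0007956-4.521e-05j  i(V2)=-0.07591+0.02858j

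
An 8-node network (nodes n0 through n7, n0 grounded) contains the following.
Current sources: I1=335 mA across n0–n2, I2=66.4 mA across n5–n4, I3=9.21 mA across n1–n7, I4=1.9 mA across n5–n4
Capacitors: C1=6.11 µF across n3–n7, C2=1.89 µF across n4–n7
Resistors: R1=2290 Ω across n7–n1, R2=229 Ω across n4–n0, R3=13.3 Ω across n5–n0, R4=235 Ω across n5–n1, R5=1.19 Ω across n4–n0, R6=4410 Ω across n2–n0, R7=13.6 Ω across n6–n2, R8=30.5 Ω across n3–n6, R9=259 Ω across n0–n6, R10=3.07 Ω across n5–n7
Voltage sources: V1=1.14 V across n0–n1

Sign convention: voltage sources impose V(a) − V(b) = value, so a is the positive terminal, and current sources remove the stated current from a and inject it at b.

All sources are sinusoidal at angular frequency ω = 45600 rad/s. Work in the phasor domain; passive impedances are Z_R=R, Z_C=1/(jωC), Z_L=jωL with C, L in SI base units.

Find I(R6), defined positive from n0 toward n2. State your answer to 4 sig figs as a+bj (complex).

MNA unknowns: 7 node voltages V₁..V_7 plus 1 source current (V1)
I1: z[0]−=0.335, z[2]+=0.335
C1: Y=0.000+0.2786j on G[3,7]
R1: Y=0.0004367+0.000j on G[7,1]
R2: Y=0.004367+0.000j on G[4,0]
R3: Y=0.07519+0.000j on G[5,0]
I2: z[5]−=0.0664, z[4]+=0.0664
R4: Y=0.004255+0.000j on G[5,1]
I3: z[1]−=0.00921, z[7]+=0.00921
R5: Y=0.8403+0.000j on G[4,0]
R6: Y=0.0002268+0.000j on G[2,0]
C2: Y=0.000+0.08618j on G[4,7]
R7: Y=0.07353+0.000j on G[6,2]
I4: z[5]−=0.0019, z[4]+=0.0019
R8: Y=0.03279+0.000j on G[3,6]
R9: Y=0.003861+0.000j on G[0,6]
R10: Y=0.3257+0.000j on G[5,7]
V1: row V0−V1=1.14, i_V1 at 0,1
solve → V1=-1.140+0.000j, V2=14.94-2.294j, V3=1.545-2.588j, V4=0.2514+0.1286j, V5=1.035-1.240j, V6=10.43-2.302j, V7=1.512-1.543j
aux → i_V1=-0.001202+0.005951j

-0.003388+0.0005203j A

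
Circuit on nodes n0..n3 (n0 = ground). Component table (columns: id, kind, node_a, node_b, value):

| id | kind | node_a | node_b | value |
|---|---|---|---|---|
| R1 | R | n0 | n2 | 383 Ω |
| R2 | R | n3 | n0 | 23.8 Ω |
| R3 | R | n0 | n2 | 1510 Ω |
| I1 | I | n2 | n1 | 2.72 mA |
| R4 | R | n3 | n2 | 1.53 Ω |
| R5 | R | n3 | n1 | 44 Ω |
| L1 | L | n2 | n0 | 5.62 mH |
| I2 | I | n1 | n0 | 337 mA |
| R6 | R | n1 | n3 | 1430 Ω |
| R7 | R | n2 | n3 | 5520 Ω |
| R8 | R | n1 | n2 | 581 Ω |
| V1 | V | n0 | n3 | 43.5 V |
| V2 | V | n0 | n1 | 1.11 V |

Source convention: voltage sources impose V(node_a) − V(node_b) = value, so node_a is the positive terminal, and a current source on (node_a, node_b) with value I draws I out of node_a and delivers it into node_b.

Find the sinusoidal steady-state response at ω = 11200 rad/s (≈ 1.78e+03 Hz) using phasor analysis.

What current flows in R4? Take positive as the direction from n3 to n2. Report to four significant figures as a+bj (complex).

-0.2274+0.6802j A

Element admittances at ω=11200 rad/s:
  Y(R1) = 0.002611+0.000j S between n0,n2
  Y(R2) = 0.04202+0.000j S between n3,n0
  Y(R3) = 0.0006623+0.000j S between n0,n2
  I1: injects 0.00272 A into n1 (from n2)
  Y(R4) = 0.6536+0.000j S between n3,n2
  Y(R5) = 0.02273+0.000j S between n3,n1
  Y(L1) = 0.000-0.01589j S between n2,n0
  I2: injects 0.337 A into n0 (from n1)
  Y(R6) = 0.0006993+0.000j S between n1,n3
  Y(R7) = 0.0001812+0.000j S between n2,n3
  Y(R8) = 0.001721+0.000j S between n1,n2
  V1: constraint V(n0)−V(n3) = 43.5
  V2: constraint V(n0)−V(n1) = 1.11
Assemble and solve the 5×5 MNA system:
  V(n1)=-1.110+0.000j  V(n2)=-43.15-1.041j  V(n3)=-43.50+0.000j
  i(V1)=-3.048+0.6804j  i(V2)=1.400+0.001791j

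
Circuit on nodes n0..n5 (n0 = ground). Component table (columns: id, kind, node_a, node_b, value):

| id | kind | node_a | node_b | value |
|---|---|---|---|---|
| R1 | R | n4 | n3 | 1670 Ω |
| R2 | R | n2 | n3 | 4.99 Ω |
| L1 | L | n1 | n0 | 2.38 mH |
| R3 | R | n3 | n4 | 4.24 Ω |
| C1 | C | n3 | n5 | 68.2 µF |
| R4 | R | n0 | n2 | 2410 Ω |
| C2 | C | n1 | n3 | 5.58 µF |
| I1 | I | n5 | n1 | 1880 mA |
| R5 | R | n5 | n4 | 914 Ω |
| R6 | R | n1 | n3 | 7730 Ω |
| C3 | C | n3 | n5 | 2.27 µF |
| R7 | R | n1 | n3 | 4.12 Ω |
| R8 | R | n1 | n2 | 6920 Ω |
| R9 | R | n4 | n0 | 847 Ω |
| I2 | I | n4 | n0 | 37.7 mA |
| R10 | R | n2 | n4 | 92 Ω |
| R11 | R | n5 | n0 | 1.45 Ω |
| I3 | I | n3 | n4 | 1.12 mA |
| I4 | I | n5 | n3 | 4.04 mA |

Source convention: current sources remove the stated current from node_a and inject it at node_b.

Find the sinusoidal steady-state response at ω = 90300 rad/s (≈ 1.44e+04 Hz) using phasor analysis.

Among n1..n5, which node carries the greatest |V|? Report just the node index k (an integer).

Element admittances at ω=90300 rad/s:
  Y(R1) = 0.0005988+0.000j S between n4,n3
  Y(R2) = 0.2004+0.000j S between n2,n3
  Y(L1) = 0.000-0.004653j S between n1,n0
  Y(R3) = 0.2358+0.000j S between n3,n4
  Y(C1) = 0.000+6.158j S between n3,n5
  Y(R4) = 0.0004149+0.000j S between n0,n2
  Y(C2) = 0.000+0.5039j S between n1,n3
  I1: injects 1.88 A into n1 (from n5)
  Y(R5) = 0.001094+0.000j S between n5,n4
  Y(R6) = 0.0001294+0.000j S between n1,n3
  Y(C3) = 0.000+0.2050j S between n3,n5
  Y(R7) = 0.2427+0.000j S between n1,n3
  Y(R8) = 0.0001445+0.000j S between n1,n2
  Y(R9) = 0.001181+0.000j S between n4,n0
  I2: injects 0.0377 A into n0 (from n4)
  Y(R10) = 0.01087+0.000j S between n2,n4
  Y(R11) = 0.6897+0.000j S between n5,n0
  I3: injects 0.00112 A into n4 (from n3)
  I4: injects 0.00404 A into n3 (from n5)
Assemble and solve the 5×5 MNA system:
  V(n1)=1.452-3.329j  V(n2)=-0.03715-0.2836j  V(n3)=-0.03070-0.2822j  V(n4)=-0.1774-0.2796j  V(n5)=-0.03188+0.01045j

1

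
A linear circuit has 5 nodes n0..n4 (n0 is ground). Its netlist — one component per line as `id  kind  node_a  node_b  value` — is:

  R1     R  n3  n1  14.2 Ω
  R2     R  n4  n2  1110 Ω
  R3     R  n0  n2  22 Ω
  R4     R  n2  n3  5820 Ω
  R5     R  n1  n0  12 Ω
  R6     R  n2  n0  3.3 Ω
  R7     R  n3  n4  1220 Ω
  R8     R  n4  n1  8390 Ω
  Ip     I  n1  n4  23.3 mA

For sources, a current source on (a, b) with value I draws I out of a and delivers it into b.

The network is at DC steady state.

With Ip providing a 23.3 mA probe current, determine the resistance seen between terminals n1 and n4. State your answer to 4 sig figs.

Apply KCL at each of the 4 non-ground nodes and solve the resulting linear system.
Node n1: branches {R1, R5, R8, Ip} → V_1 = -0.1366
Node n2: branches {R2, R3, R4, R6} → V_2 = 0.03268
Node n3: branches {R1, R4, R7} → V_3 = 0.01083
Node n4: branches {R2, R7, R8, Ip} → V_4 = 12.68

R_eq = 549.9 Ω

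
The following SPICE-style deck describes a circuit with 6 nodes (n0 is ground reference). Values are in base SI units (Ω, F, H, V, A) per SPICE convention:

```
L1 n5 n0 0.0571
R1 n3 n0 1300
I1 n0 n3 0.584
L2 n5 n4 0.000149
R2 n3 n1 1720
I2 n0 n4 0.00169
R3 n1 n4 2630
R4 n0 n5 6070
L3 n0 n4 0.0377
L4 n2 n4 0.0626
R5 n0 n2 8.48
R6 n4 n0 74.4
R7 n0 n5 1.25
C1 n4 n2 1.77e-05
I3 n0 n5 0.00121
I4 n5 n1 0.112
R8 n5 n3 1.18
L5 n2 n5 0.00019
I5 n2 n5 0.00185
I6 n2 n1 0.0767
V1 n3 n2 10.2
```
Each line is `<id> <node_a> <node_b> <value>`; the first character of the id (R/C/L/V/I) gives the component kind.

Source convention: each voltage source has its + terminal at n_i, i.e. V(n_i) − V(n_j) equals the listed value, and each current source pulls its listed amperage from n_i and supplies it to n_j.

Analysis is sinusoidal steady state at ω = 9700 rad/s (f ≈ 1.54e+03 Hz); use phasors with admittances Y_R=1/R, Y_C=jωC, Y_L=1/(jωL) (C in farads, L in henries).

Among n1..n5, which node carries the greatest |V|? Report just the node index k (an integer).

Apply KCL at each of the 5 non-ground nodes and solve the resulting linear system.
Node n1: branches {R2, R3, I4, I6} → V_1 = 200.3-0.8743j
Node n2: branches {L4, R5, C1, L5, I5, I6, V1} → V_2 = -6.115-2.228j
Node n3: branches {R1, I1, R2, R8, V1} → V_3 = 4.085-2.228j
Node n4: branches {L2, I2, R3, L3, L4, R6, C1} → V_4 = 4.069+1.196j
Node n5: branches {L1, L2, R4, R7, I3, I4, R8, L5, I5} → V_5 = 1.558+0.3278j
Source currents: i(V1)=-1.447+2.169j

1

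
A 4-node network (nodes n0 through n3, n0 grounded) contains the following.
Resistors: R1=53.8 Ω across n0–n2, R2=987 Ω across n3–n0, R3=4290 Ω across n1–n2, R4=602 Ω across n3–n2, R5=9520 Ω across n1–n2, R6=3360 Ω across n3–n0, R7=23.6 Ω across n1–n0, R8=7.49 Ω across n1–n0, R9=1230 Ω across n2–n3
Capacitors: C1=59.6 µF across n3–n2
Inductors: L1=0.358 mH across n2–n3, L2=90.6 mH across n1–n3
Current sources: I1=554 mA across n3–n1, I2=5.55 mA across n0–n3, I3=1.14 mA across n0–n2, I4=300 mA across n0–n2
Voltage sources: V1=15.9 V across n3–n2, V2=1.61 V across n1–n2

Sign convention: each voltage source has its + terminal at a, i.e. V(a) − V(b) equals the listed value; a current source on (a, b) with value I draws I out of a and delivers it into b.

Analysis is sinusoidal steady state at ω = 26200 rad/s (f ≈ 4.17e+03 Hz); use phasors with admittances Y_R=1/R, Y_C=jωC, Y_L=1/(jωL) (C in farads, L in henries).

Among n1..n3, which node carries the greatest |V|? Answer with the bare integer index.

3

Element admittances at ω=26200 rad/s:
  Y(R1) = 0.01859+0.000j S between n0,n2
  Y(R2) = 0.001013+0.000j S between n3,n0
  Y(C1) = 0.000+1.562j S between n3,n2
  Y(R3) = 0.0002331+0.000j S between n1,n2
  Y(R4) = 0.001661+0.000j S between n3,n2
  Y(R5) = 0.0001050+0.000j S between n1,n2
  Y(L1) = 0.000-0.1066j S between n2,n3
  Y(R6) = 0.0002976+0.000j S between n3,n0
  Y(R7) = 0.04237+0.000j S between n1,n0
  I1: injects 0.554 A into n1 (from n3)
  Y(R8) = 0.1335+0.000j S between n1,n0
  I2: injects 0.00555 A into n3 (from n0)
  I3: injects 0.00114 A into n2 (from n0)
  Y(R9) = 0.0008130+0.000j S between n2,n3
  Y(L2) = 0.000-0.0004213j S between n1,n3
  I4: injects 0.3 A into n2 (from n0)
  V1: constraint V(n3)−V(n2) = 15.9
  V2: constraint V(n1)−V(n2) = 1.61
Assemble and solve the 5×5 MNA system:
  V(n1)=1.624+0.000j  V(n2)=0.01366+0.000j  V(n3)=15.91+0.000j
  i(V1)=-0.6086-23.13j  i(V2)=0.2679-0.006020j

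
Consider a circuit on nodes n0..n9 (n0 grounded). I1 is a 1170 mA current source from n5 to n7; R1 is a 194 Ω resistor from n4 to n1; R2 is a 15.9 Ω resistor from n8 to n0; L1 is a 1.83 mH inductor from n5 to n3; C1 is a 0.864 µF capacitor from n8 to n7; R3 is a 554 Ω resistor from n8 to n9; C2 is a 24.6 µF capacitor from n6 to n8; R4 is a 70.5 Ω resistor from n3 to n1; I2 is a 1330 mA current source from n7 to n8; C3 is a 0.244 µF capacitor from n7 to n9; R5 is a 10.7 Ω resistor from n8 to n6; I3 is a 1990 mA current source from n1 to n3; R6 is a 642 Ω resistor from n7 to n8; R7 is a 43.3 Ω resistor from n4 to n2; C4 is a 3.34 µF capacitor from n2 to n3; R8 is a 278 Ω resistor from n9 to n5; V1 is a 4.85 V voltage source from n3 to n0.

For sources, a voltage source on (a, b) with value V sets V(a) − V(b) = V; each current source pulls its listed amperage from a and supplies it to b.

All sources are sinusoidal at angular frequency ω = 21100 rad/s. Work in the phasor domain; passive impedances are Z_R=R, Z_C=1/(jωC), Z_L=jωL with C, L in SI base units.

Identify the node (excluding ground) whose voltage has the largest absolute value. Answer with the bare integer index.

Apply KCL at each of the 9 non-ground nodes and solve the resulting linear system.
Node n1: branches {R1, R4, I3} → V_1 = -103.4+1.478j
Node n2: branches {R7, C4} → V_2 = 4.552+6.454j
Node n3: branches {L1, R4, I3, C4, V1} → V_3 = 4.850+0.000j
Node n4: branches {R1, R7} → V_4 = -15.14+5.546j
Node n5: branches {I1, L1, R8} → V_5 = 0.1185-46.20j
Node n6: branches {C2, R5} → V_6 = 19.03-1.948j
Node n7: branches {I1, C1, I2, C3, R6} → V_7 = 12.95+2.247j
Node n8: branches {R2, C1, R3, C2, I2, R5, R6} → V_8 = 19.03-1.948j
Node n9: branches {R3, C3, R8} → V_9 = -7.274-12.14j
Source currents: i(V1)=-1.197+0.1225j

1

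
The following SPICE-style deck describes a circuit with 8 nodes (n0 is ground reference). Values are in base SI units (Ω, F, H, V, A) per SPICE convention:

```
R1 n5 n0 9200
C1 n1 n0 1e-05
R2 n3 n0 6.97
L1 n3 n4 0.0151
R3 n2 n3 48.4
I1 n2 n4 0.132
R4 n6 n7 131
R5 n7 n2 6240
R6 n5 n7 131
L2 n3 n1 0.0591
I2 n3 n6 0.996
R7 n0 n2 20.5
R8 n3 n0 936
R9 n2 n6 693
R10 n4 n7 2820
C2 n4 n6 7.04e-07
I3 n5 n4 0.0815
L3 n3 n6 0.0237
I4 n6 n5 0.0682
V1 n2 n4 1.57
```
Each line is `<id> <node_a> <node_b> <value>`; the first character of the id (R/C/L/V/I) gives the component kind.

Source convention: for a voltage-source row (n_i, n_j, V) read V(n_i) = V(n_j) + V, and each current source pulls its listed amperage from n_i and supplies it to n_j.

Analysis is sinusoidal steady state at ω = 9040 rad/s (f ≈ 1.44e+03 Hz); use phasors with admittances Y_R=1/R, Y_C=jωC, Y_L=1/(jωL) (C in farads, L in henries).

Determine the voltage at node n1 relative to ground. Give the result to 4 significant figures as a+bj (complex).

Apply KCL at each of the 7 non-ground nodes and solve the resulting linear system.
Node n1: branches {C1, L2} → V_1 = 0.1342+0.1390j
Node n2: branches {R3, I1, R5, R7, R9, V1} → V_2 = 18.51+19.53j
Node n3: branches {R2, L1, R3, L2, I2, R8, L3} → V_3 = -6.347-6.576j
Node n4: branches {L1, I1, R10, C2, I3, V1} → V_4 = 16.94+19.53j
Node n5: branches {R1, R6, I3, I4} → V_5 = 247.3-129.6j
Node n6: branches {R4, I2, R9, C2, L3, I4} → V_6 = 273.7-143.4j
Node n7: branches {R4, R5, R6, R10} → V_7 = 252.6-131.4j
Source currents: i(V1)=-1.143-1.751j

0.1342+0.1390j V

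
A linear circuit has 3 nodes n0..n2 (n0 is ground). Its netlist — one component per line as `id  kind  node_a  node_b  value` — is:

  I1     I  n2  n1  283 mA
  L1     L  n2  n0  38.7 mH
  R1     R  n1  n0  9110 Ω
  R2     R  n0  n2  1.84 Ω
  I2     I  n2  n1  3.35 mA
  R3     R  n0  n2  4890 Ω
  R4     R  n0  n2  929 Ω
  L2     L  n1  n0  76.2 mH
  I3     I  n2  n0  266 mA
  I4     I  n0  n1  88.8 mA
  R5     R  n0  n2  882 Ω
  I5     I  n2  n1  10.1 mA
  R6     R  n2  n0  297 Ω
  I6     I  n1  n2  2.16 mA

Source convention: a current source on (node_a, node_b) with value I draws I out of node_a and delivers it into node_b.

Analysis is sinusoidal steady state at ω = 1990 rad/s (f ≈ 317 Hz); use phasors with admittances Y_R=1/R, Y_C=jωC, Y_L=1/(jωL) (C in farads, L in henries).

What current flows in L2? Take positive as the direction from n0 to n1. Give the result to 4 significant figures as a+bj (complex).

MNA unknowns: 2 node voltages V₁..V_2
I1: z[2]−=0.283, z[1]+=0.283
L1: Y=0.000-0.01298j on G[2,0]
R1: Y=0.0001098+0.000j on G[1,0]
R2: Y=0.5435+0.000j on G[0,2]
I2: z[2]−=0.00335, z[1]+=0.00335
R3: Y=0.0002045+0.000j on G[0,2]
R4: Y=0.001076+0.000j on G[0,2]
L2: Y=0.000-0.006595j on G[1,0]
I3: z[2]−=0.266, z[0]+=0.266
I4: z[0]−=0.0888, z[1]+=0.0888
R5: Y=0.001134+0.000j on G[0,2]
I5: z[2]−=0.0101, z[1]+=0.0101
R6: Y=0.003367+0.000j on G[2,0]
I6: z[1]−=0.00216, z[2]+=0.00216
solve → V1=0.9667+58.07j, V2=-1.020-0.02410j

-0.3830+0.006375j A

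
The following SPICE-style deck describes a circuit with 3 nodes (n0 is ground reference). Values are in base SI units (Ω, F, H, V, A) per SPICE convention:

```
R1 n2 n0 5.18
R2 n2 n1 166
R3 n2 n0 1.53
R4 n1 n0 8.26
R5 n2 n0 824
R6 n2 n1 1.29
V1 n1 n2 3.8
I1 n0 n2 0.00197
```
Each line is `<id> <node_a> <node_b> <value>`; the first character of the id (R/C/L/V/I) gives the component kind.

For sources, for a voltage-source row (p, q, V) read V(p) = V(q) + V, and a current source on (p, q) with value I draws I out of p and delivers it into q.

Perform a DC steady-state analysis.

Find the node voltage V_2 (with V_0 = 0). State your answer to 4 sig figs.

-0.4728 V

MNA unknowns: 2 node voltages V₁..V_2 plus 1 source current (V1)
R1: Y=0.1931 on G[2,0]
R2: Y=0.006024 on G[2,1]
R3: Y=0.6536 on G[2,0]
R4: Y=0.1211 on G[1,0]
R5: Y=0.001214 on G[2,0]
R6: Y=0.7752 on G[2,1]
V1: row V1−V2=3.8, i_V1 at 1,2
I1: z[0]−=0.00197, z[2]+=0.00197
solve → V1=3.327, V2=-0.4728
aux → i_V1=-3.371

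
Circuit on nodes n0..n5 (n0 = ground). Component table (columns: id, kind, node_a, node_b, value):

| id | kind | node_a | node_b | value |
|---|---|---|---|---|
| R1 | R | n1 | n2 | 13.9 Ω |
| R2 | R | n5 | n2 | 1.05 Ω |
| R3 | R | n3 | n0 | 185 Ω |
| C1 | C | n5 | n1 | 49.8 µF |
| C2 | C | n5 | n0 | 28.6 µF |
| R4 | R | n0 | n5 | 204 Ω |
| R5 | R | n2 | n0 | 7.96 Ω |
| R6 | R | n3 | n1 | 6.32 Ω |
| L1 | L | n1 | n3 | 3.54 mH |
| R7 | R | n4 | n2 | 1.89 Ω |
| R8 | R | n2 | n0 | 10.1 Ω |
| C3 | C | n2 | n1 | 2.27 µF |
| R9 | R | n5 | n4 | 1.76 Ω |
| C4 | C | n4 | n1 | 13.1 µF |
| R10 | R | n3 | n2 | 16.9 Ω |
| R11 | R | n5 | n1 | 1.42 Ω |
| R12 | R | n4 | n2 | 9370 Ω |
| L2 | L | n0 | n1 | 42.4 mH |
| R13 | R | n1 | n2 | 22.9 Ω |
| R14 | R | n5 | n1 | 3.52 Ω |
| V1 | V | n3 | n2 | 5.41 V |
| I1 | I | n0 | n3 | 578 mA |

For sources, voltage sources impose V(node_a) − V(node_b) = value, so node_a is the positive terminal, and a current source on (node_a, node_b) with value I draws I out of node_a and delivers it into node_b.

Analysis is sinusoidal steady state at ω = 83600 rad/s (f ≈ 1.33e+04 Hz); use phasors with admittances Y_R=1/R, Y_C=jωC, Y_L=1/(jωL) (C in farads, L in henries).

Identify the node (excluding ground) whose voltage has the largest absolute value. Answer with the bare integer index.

Apply KCL at each of the 5 non-ground nodes and solve the resulting linear system.
Node n1: branches {R1, C1, R6, L1, C3, C4, R11, L2, R13, R14} → V_1 = 0.06262-0.3827j
Node n2: branches {R1, R2, R5, R7, R8, C3, R10, R12, R13, V1} → V_2 = -0.09544-0.2112j
Node n3: branches {R3, R6, L1, R10, V1, I1} → V_3 = 5.315-0.2112j
Node n4: branches {R7, R9, C4, R12} → V_4 = 0.09223-0.2550j
Node n5: branches {R2, C1, C2, R4, R9, R11, R14} → V_5 = 0.02082-0.2387j
Source currents: i(V1)=-0.6024-0.008253j

3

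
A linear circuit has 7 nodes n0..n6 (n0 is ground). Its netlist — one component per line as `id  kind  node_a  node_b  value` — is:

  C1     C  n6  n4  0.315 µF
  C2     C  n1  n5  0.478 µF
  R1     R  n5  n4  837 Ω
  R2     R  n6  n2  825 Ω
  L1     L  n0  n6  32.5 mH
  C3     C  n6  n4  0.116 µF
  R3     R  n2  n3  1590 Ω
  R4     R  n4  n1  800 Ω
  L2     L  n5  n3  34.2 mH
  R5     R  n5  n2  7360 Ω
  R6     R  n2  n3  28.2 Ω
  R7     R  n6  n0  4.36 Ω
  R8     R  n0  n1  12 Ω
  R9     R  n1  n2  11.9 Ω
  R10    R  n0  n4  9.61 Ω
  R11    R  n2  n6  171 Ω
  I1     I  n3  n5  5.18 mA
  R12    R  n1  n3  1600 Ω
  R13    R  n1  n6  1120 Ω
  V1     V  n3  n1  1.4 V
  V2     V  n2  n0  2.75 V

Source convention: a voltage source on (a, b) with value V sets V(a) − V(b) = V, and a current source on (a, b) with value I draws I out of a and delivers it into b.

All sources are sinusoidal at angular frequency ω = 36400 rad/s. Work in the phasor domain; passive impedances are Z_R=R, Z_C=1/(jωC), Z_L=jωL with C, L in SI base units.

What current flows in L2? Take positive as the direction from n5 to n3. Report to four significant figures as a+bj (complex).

-0.0001865+0.001164j A

MNA unknowns: 6 node voltages V₁..V_6 plus 2 source currents (V1, V2)
C1: Y=0.000+0.01147j on G[6,4]
C2: Y=0.000+0.01740j on G[1,5]
R1: Y=0.001195+0.000j on G[5,4]
R2: Y=0.001212+0.000j on G[6,2]
L1: Y=0.000-0.0008453j on G[0,6]
C3: Y=0.000+0.004222j on G[6,4]
R3: Y=0.0006289+0.000j on G[2,3]
R4: Y=0.001250+0.000j on G[4,1]
L2: Y=0.000-0.0008033j on G[5,3]
R5: Y=0.0001359+0.000j on G[5,2]
R6: Y=0.03546+0.000j on G[2,3]
R7: Y=0.2294+0.000j on G[6,0]
R8: Y=0.08333+0.000j on G[0,1]
R9: Y=0.08403+0.000j on G[1,2]
R10: Y=0.1041+0.000j on G[0,4]
R11: Y=0.005848+0.000j on G[2,6]
I1: z[3]−=0.00518, z[5]+=0.00518
R12: Y=0.0006250+0.000j on G[1,3]
R13: Y=0.0008929+0.000j on G[1,6]
V1: row V3−V1=1.4, i_V1 at 3,1
V2: row V2−V0=2.75, i_V2 at 2,0
solve → V1=1.355+0.001543j, V2=2.750+0.000j, V3=2.755+0.001543j, V4=0.03185+0.005459j, V5=1.306-0.2307j, V6=0.08635-0.003290j
aux → i_V1=-0.006425+0.001108j, i_V2=-0.1360+0.0001308j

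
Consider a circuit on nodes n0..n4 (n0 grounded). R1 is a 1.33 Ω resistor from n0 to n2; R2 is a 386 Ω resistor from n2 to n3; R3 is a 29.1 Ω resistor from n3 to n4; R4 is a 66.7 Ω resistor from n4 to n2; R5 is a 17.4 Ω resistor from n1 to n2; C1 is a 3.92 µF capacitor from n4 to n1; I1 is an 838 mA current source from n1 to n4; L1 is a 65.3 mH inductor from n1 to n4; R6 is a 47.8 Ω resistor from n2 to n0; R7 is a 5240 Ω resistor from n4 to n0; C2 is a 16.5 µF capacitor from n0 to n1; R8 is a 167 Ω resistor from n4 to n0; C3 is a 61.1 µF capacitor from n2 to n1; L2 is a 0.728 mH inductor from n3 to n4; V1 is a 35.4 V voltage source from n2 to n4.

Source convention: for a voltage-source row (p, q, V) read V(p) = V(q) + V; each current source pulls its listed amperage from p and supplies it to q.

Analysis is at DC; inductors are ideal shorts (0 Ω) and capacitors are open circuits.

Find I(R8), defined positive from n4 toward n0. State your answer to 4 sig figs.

-0.2103 A

Apply KCL at each of the 4 non-ground nodes and solve the resulting linear system.
Node n1: branches {R5, C1, I1, L1, C2, C3} → V_1 = -35.12
Node n2: branches {R1, R2, R4, R5, R6, C3, V1} → V_2 = 0.2808
Node n3: branches {R2, R3, L2} → V_3 = -35.12
Node n4: branches {R3, R4, C1, I1, L1, R7, R8, L2, V1} → V_4 = -35.12
Source currents: i(L1)=1.196, i(L2)=0.09171, i(V1)=-2.874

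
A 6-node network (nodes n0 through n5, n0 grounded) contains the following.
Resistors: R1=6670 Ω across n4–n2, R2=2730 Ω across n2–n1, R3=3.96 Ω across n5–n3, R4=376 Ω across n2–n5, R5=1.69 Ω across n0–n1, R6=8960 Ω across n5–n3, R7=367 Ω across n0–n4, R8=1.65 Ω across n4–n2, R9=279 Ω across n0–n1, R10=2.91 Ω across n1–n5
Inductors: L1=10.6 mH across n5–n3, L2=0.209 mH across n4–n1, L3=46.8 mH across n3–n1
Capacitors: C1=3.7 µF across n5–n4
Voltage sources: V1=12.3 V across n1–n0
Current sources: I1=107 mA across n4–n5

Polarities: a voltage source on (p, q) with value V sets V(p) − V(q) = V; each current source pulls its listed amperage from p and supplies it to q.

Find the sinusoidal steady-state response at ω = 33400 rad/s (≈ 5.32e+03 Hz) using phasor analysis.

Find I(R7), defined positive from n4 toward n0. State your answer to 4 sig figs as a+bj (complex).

0.02769-0.002562j A

Apply KCL at each of the 5 non-ground nodes and solve the resulting linear system.
Node n1: branches {R2, R5, L2, L3, R9, R10, V1} → V_1 = 12.30+0.000j
Node n2: branches {R1, R2, R4, R8} → V_2 = 10.18-0.9395j
Node n3: branches {R3, L1, R6, L3} → V_3 = 12.62-0.8806j
Node n4: branches {R1, L2, R7, R8, C1, I1} → V_4 = 10.16-0.9403j
Node n5: branches {R3, R4, L1, R6, R10, C1, I1} → V_5 = 12.62-0.8814j
Source currents: i(V1)=-7.350+0.002562j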